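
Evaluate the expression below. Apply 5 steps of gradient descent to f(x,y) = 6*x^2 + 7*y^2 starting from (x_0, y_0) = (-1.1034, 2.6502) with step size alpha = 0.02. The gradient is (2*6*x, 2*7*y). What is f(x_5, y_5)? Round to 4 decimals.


Gradient descent on f(x,y) = 6*x^2 + 7*y^2.
Starting point: (-1.1034, 2.6502), alpha = 0.02
Step 1: grad_x = 2*6*-1.1034 = -13.2408, grad_y = 2*7*2.6502 = 37.1028
  x_1 = -1.1034 - 0.02*-13.2408 = -0.8386
  y_1 = 2.6502 - 0.02*37.1028 = 1.9081
Step 2: grad_x = 2*6*-0.8386 = -10.063, grad_y = 2*7*1.9081 = 26.714
  x_2 = -0.8386 - 0.02*-10.063 = -0.6373
  y_2 = 1.9081 - 0.02*26.714 = 1.3739
Step 3: grad_x = 2*6*-0.6373 = -7.6479, grad_y = 2*7*1.3739 = 19.2341
  x_3 = -0.6373 - 0.02*-7.6479 = -0.4844
  y_3 = 1.3739 - 0.02*19.2341 = 0.9892
Step 4: grad_x = 2*6*-0.4844 = -5.8124, grad_y = 2*7*0.9892 = 13.8485
  x_4 = -0.4844 - 0.02*-5.8124 = -0.3681
  y_4 = 0.9892 - 0.02*13.8485 = 0.7122
Step 5: grad_x = 2*6*-0.3681 = -4.4174, grad_y = 2*7*0.7122 = 9.971
  x_5 = -0.3681 - 0.02*-4.4174 = -0.2798
  y_5 = 0.7122 - 0.02*9.971 = 0.5128
f(-0.2798, 0.5128) = 6*(-0.2798)^2 + 7*0.5128^2 = 2.3103


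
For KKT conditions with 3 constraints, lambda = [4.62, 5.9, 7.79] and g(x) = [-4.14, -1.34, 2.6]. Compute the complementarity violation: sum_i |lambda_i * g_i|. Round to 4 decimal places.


KKT complementary slackness check:
lambda_1 * g_1 = 4.62 * -4.14 = -19.1268
lambda_2 * g_2 = 5.9 * -1.34 = -7.906
lambda_3 * g_3 = 7.79 * 2.6 = 20.254
Total violation = 19.1268 + 7.906 + 20.254 = 47.2868


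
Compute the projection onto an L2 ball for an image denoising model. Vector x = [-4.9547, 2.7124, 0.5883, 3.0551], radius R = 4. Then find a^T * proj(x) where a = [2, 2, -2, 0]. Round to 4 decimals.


Step 1: Compute ||x|| (intermediates to 6 decimals).
||x|| = sqrt((-4.9547)^2 + 2.7124^2 + 0.5883^2 + 3.0551^2) = 6.448713
Step 2: Project.
Since ||x|| > R, scale = R/||x|| = 4/6.448713 = 0.620279, proj(x) = scale * x
proj(x) = [-3.073296, 1.682445, 0.36491, 1.895014]
Step 3: Dot product.
a^T * proj(x) = 2*(-3.073296) + 2*1.682445 - 2*0.36491 + 0*1.895014 = -3.5115


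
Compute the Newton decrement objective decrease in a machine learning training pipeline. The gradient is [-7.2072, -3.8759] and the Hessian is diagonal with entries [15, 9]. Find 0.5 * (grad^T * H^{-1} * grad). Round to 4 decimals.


Step 1: H is diagonal, so H^(-1) * g = [-0.4805, -0.4307].
Step 2: g^T H^(-1) g = sum_i g_i^2 / H_ii
  = (-7.2072)^2/15 + (-3.8759)^2/9
  = 3.4629 + 1.6692 = 5.1321
Step 3: Objective decrease = 0.5 * g^T H^(-1) g = 2.566


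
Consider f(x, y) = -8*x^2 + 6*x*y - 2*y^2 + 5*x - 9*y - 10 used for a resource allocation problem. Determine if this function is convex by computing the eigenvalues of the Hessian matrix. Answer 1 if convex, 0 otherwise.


The Hessian of f(x,y) = -8*x^2 + 6*x*y - 2*y^2 + 5*x - 9*y - 10 is:
H = [[-16, 6], [6, -4]]
Trace = -16 - 4 = -20
Determinant = -16*-4 - (6)^2 = 28
Discriminant = (-20)^2 - 4*28 = 288.0
Eigenvalues: lambda_1 = -18.4853, lambda_2 = -1.5147
The function is not convex.

0


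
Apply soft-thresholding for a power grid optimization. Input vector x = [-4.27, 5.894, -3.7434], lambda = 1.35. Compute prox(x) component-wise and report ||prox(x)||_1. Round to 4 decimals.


Soft-thresholding with lambda = 1.35:
prox(-4.27) = sign(-4.27)*max(|-4.27| - 1.35, 0) = -2.92
prox(5.894) = sign(5.894)*max(|5.894| - 1.35, 0) = 4.544
prox(-3.7434) = sign(-3.7434)*max(|-3.7434| - 1.35, 0) = -2.3934
prox(x) = [-2.92, 4.544, -2.3934]
||prox(x)||_1 = 2.92 + 4.544 + 2.3934 = 9.8574


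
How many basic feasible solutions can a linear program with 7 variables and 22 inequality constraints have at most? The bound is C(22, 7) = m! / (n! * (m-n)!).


Each vertex corresponds to some choice of n active constraints out of m, so the number of vertices is at most C(m, n) = m! / (n!(m-n)!).
m = 22, n = 7
Numerator: 22 * 21 * 20 * 19 * 18 * 17 * 16
Denominator: 7! = 5040
C(22, 7) = 170544


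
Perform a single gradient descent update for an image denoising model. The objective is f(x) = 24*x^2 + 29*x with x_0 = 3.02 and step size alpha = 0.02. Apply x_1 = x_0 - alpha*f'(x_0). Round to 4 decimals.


We compute the gradient at x_0 and apply the update.
f'(x) = 48*x + 29
f'(3.02) = 48*3.02 + 29 = 173.96
x_1 = 3.02 - 0.02*173.96 = -0.4592


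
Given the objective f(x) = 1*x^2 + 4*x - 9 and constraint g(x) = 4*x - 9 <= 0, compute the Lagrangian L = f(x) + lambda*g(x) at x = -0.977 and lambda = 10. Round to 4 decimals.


Step 1: Evaluate f(x).
f(-0.977) = 1*(-0.977)^2 + 4*(-0.977) - 9 = -11.9535
Step 2: Evaluate g(x).
g(-0.977) = 4*-0.977 - 9 = -12.908
Step 3: Compute Lagrangian.
L = -11.9535 + 10*-12.908 = -141.0335


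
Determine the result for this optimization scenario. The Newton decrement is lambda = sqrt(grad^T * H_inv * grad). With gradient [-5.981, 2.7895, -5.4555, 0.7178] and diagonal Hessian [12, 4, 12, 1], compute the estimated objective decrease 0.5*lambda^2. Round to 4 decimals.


Step 1: H is diagonal, so H^(-1) * g = [-0.4984, 0.6974, -0.4546, 0.7178].
Step 2: g^T H^(-1) g = sum_i g_i^2 / H_ii
  = (-5.981)^2/12 + (2.7895)^2/4 + (-5.4555)^2/12 + (0.7178)^2/1
  = 2.981 + 1.9453 + 2.4802 + 0.5152 = 7.9218
Step 3: Objective decrease = 0.5 * g^T H^(-1) g = 3.9609


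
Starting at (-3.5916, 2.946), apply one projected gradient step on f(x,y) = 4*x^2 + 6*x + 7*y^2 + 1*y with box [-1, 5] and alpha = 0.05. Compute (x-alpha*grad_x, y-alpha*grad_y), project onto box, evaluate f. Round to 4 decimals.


Step 1: Compute gradient at (-3.5916, 2.946).
grad_x = 2*4*-3.5916 + 6 = -22.7328
grad_y = 2*7*2.946 + 1 = 42.244
Step 2: Gradient step.
x_raw = -3.5916 - 0.05*-22.7328 = -2.455
y_raw = 2.946 - 0.05*42.244 = 0.8338
Step 3: Project onto [-1, 5].
x_proj = clip(-2.455) = -1.0
y_proj = clip(0.8338) = 0.8338
Step 4: Evaluate f.
f(-1.0, 0.8338) = 3.7004


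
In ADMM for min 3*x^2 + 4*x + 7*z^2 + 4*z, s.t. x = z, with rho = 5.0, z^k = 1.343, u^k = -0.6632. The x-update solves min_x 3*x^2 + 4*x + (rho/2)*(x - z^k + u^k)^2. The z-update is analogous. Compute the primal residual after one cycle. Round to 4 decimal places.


ADMM iteration with rho = 5.0, z^k = 1.343, u^k = -0.6632
Step 1: x-update.
Minimize 3*x^2 + 4*x + (5.0/2)*(x - 1.343 - 0.6632)^2
FOC: (2*3 + 5.0)*x = -4 + 5.0*(1.343 + 0.6632)
x^{k+1} = 0.5483
Step 2: z-update.
Minimize 7*z^2 + 4*z + (5.0/2)*(0.5483 - z - 0.6632)^2
FOC: (2*7 + 5.0)*z = -4 + 5.0*(0.5483 - 0.6632)
z^{k+1} = -0.2408
Step 3: u-update.
u^{k+1} = -0.6632 + 0.5483 + 0.2408 = 0.1258
Step 4: Primal residual = |0.5483 + 0.2408| = 0.789


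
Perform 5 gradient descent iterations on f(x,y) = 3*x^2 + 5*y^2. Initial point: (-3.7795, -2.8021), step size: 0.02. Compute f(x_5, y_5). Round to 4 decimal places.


Gradient descent on f(x,y) = 3*x^2 + 5*y^2.
Starting point: (-3.7795, -2.8021), alpha = 0.02
Step 1: grad_x = 2*3*-3.7795 = -22.677, grad_y = 2*5*-2.8021 = -28.021
  x_1 = -3.7795 - 0.02*-22.677 = -3.326
  y_1 = -2.8021 - 0.02*-28.021 = -2.2417
Step 2: grad_x = 2*3*-3.326 = -19.9558, grad_y = 2*5*-2.2417 = -22.4168
  x_2 = -3.326 - 0.02*-19.9558 = -2.9268
  y_2 = -2.2417 - 0.02*-22.4168 = -1.7933
Step 3: grad_x = 2*3*-2.9268 = -17.5611, grad_y = 2*5*-1.7933 = -17.9334
  x_3 = -2.9268 - 0.02*-17.5611 = -2.5756
  y_3 = -1.7933 - 0.02*-17.9334 = -1.4347
Step 4: grad_x = 2*3*-2.5756 = -15.4537, grad_y = 2*5*-1.4347 = -14.3468
  x_4 = -2.5756 - 0.02*-15.4537 = -2.2665
  y_4 = -1.4347 - 0.02*-14.3468 = -1.1477
Step 5: grad_x = 2*3*-2.2665 = -13.5993, grad_y = 2*5*-1.1477 = -11.4774
  x_5 = -2.2665 - 0.02*-13.5993 = -1.9946
  y_5 = -1.1477 - 0.02*-11.4774 = -0.9182
f(-1.9946, -0.9182) = 3*(-1.9946)^2 + 5*(-0.9182)^2 = 16.1502


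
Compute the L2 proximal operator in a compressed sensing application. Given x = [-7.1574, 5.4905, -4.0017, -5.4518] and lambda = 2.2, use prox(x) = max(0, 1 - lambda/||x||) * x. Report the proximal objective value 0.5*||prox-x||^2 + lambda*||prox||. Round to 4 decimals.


Step 1: Compute ||x||.
||x|| = 11.2743
Step 2: Compute scaling factor.
scale = max(0, 1 - 2.2/11.2743) = 0.8049
Step 3: prox(x) = [-5.7607, 4.4191, -3.2208, -4.388]
||prox(x)|| = 9.0743
Step 4: Proximal objective.
0.5*||prox-x||^2 = 2.42
lambda*||prox|| = 19.9635
Total = 22.3834


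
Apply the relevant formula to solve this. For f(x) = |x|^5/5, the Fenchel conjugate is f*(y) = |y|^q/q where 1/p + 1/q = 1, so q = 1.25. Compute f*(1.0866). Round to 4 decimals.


The conjugate exponent q satisfies 1/p + 1/q = 1.
p = 5, so q = 5/(5 - 1) = 1.25
|y|^q = 1.0866^1.25 = 1.1094
f*(1.0866) = 1.1094 / 1.25 = 0.8875


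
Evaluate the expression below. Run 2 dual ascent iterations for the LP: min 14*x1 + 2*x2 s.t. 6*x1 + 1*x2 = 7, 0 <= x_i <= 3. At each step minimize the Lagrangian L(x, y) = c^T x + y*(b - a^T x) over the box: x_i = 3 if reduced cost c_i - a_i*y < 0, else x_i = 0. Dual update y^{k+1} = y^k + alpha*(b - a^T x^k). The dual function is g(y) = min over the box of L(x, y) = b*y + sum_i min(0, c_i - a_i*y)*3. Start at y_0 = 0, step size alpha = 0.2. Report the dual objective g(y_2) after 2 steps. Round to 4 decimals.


Dual ascent for LP: min 14*x1 + 2*x2, 6*x1 + 1*x2 = 7, 0 <= x_i <= 3
Step 1: y^k = 0.0, reduced costs: (14.0, 2.0)
  x^k = (0.0, 0.0), subgradient = b - a^T x = 7.0
  y^{k+1} = 0.0 + 0.2*7.0 = 1.4
Step 2: y^k = 1.4, reduced costs: (5.6, 0.6)
  x^k = (0.0, 0.0), subgradient = b - a^T x = 7.0
  y^{k+1} = 1.4 + 0.2*7.0 = 2.8
Dual objective at y_2 = 2.8: reduced costs (-2.8, -0.8), box minimizer x = (3.0, 3.0)
g(y_2) = b*y + (c1 - a1*y)*x1 + (c2 - a2*y)*x2 = 7*2.8 + (-2.8)*3.0 + (-0.8)*3.0 = 19.6 - 8.4 - 2.4 = 8.8


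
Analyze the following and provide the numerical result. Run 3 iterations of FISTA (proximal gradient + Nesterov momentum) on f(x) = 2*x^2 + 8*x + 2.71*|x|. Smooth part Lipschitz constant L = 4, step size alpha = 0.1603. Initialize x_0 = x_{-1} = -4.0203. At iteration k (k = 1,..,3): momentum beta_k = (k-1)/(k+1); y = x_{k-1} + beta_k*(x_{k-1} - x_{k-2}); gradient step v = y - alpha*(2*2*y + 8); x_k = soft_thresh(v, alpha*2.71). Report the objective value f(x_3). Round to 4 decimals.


FISTA on f(x) = 2*x^2 + 8*x + 2.71*|x|
L = 4, alpha = 0.1603
Iteration 1: beta = 0.0, y = -4.0203 + 0.0*(-4.0203 + 4.0203) = -4.0203
  grad(y) = -8.0812, v = y - alpha*grad = -2.7249
  prox(v) = soft_thresh(-2.7249, 0.4344) = -2.2905
Iteration 2: beta = 0.3333, y = -2.2905 + 0.3333*(-2.2905 + 4.0203) = -1.7139
  grad(y) = 1.1446, v = y - alpha*grad = -1.8973
  prox(v) = soft_thresh(-1.8973, 0.4344) = -1.4629
Iteration 3: beta = 0.5, y = -1.4629 + 0.5*(-1.4629 + 2.2905) = -1.0491
  grad(y) = 3.8034, v = y - alpha*grad = -1.6588
  prox(v) = soft_thresh(-1.6588, 0.4344) = -1.2244
f(x_3) = 2*(-1.2244)^2 + 8*(-1.2244) + 2.71*|-1.2244| = -3.4788


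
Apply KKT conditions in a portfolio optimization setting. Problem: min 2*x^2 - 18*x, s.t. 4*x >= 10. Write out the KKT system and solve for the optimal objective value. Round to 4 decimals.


Step 1: Try lambda = 0 (constraint inactive).
Stationarity: 2*2*x - 18 = 0
x* = 18/(2*2) = 4.5
Check constraint: 4*4.5 = 18.0 >= 10 -- satisfied.
Step 2: Compute optimal value.
f(x*) = 2*4.5^2 - 18*4.5 = -40.5


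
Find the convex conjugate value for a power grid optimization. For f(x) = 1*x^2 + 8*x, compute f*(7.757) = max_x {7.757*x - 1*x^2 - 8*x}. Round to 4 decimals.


f*(y) = sup_x {y*x - a*x^2 - b*x} = sup_x {(y-b)*x - a*x^2}
FOC: (y - b) - 2a*x = 0 => x* = (y - b)/(2a)
x* = (7.757 - 8)/(2*1) = -0.1215
f*(7.757) = (y-b)^2/(4a) = (7.757 - 8)^2/(4*1)
= 0.059/4 = 0.0148


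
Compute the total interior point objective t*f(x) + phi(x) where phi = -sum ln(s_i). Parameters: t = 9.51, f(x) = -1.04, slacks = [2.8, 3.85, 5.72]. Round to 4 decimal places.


Step 1: Compute log-barrier.
ln values: [1.0296, 1.3481, 1.744]
phi = -(1.0296 + 1.3481 + 1.744) = -4.1217
Step 2: Compute augmented objective.
t*f(x) = 9.51*-1.04 = -9.8904
Total = -9.8904 - 4.1217 = -14.0121


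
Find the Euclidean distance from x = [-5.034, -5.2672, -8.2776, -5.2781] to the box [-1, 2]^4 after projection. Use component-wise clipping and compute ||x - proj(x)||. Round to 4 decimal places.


Project each component onto [-1, 2].
clip(-5.034) = -1.0, clip(-5.2672) = -1.0, clip(-8.2776) = -1.0, clip(-5.2781) = -1.0
Projection = [-1.0, -1.0, -1.0, -1.0]
Squared diffs: [16.2732, 18.209, 52.9635, 18.3021]
Distance = sqrt(105.7478) = 10.2834


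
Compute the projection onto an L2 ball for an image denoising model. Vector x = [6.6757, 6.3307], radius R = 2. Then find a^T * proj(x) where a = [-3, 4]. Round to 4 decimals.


Step 1: Compute ||x|| (intermediates to 6 decimals).
||x|| = sqrt(6.6757^2 + 6.3307^2) = 9.200149
Step 2: Project.
Since ||x|| > R, scale = R/||x|| = 2/9.200149 = 0.217388, proj(x) = scale * x
proj(x) = [1.451217, 1.376218]
Step 3: Dot product.
a^T * proj(x) = -3*1.451217 + 4*1.376218 = 1.1512


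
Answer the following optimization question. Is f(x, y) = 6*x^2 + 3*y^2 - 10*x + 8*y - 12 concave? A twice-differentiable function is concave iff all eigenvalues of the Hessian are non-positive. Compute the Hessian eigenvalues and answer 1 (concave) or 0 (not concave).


The Hessian of f(x,y) = 6*x^2 + 3*y^2 - 10*x + 8*y - 12 is:
H = [[12, 0], [0, 6]]
Trace = 12 + 6 = 18
Determinant = 12*6 - (0)^2 = 72
Discriminant = (18)^2 - 4*72 = 36.0
Eigenvalues: lambda_1 = 6.0, lambda_2 = 12.0
The function is not concave.

0


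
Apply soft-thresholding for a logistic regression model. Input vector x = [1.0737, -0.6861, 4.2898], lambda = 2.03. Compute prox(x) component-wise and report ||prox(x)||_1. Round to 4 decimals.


Soft-thresholding with lambda = 2.03:
prox(1.0737) = sign(1.0737)*max(|1.0737| - 2.03, 0) = 0.0
prox(-0.6861) = sign(-0.6861)*max(|-0.6861| - 2.03, 0) = 0.0
prox(4.2898) = sign(4.2898)*max(|4.2898| - 2.03, 0) = 2.2598
prox(x) = [0.0, 0.0, 2.2598]
||prox(x)||_1 = 0.0 + 0.0 + 2.2598 = 2.2598


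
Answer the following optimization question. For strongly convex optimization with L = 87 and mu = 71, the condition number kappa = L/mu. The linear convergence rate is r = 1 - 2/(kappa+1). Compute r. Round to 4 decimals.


Step 1: Compute the condition number.
kappa = L/mu = 87/71 = 1.2254
Step 2: Compute the convergence rate.
r = 1 - 2/(kappa + 1) = 1 - 2*mu/(L + mu) = (L - mu)/(L + mu) = 16/158 = 0.1013


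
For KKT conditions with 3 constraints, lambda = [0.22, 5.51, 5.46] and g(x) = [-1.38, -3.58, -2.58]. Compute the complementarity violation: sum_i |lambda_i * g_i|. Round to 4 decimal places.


KKT complementary slackness check:
lambda_1 * g_1 = 0.22 * -1.38 = -0.3036
lambda_2 * g_2 = 5.51 * -3.58 = -19.7258
lambda_3 * g_3 = 5.46 * -2.58 = -14.0868
Total violation = 0.3036 + 19.7258 + 14.0868 = 34.1162


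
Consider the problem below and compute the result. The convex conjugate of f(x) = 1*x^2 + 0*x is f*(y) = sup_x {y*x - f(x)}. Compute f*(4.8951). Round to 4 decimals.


f*(y) = sup_x {y*x - a*x^2 - b*x} = sup_x {(y-b)*x - a*x^2}
FOC: (y - b) - 2a*x = 0 => x* = (y - b)/(2a)
x* = (4.8951 - 0)/(2*1) = 2.4476
f*(4.8951) = (y-b)^2/(4a) = (4.8951 - 0)^2/(4*1)
= 23.962/4 = 5.9905


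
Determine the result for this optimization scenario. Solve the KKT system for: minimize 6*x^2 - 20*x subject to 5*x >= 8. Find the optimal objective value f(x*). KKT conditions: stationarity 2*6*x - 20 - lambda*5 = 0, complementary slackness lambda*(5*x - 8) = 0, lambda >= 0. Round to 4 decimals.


Step 1: Try lambda = 0 (constraint inactive).
Stationarity: 2*6*x - 20 = 0
x* = 20/(2*6) = 5/3 = 1.6667 (rounded; the exact value 5/3 is used below)
Check constraint: 5*1.6667 = 8.3335 >= 8 -- satisfied.
Step 2: Compute optimal value.
f(x*) = 6*(5/3)^2 - 20*(5/3) = -16.6667


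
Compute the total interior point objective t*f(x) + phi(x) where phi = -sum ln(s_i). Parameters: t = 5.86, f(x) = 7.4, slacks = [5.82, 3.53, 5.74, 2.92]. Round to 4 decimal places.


Step 1: Compute log-barrier.
ln values: [1.7613, 1.2613, 1.7475, 1.0716]
phi = -(1.7613 + 1.2613 + 1.7475 + 1.0716) = -5.8416
Step 2: Compute augmented objective.
t*f(x) = 5.86*7.4 = 43.364
Total = 43.364 - 5.8416 = 37.5224


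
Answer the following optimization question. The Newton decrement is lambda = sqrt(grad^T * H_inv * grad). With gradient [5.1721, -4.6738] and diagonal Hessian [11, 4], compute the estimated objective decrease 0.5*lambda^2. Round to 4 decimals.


Step 1: H is diagonal, so H^(-1) * g = [0.4702, -1.1685].
Step 2: g^T H^(-1) g = sum_i g_i^2 / H_ii
  = (5.1721)^2/11 + (-4.6738)^2/4
  = 2.4319 + 5.4611 = 7.893
Step 3: Objective decrease = 0.5 * g^T H^(-1) g = 3.9465


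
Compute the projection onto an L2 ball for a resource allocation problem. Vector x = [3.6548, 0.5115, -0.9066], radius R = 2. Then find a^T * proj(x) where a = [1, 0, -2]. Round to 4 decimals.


Step 1: Compute ||x|| (intermediates to 6 decimals).
||x|| = sqrt(3.6548^2 + 0.5115^2 + (-0.9066)^2) = 3.800147
Step 2: Project.
Since ||x|| > R, scale = R/||x|| = 2/3.800147 = 0.526295, proj(x) = scale * x
proj(x) = [1.923503, 0.2692, -0.477139]
Step 3: Dot product.
a^T * proj(x) = 1*1.923503 + 0*0.2692 - 2*(-0.477139) = 2.8778


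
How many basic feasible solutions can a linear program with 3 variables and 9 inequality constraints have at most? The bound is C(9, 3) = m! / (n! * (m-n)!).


Each vertex corresponds to some choice of n active constraints out of m, so the number of vertices is at most C(m, n) = m! / (n!(m-n)!).
m = 9, n = 3
Numerator: 9 * 8 * 7
Denominator: 3! = 6
C(9, 3) = 84


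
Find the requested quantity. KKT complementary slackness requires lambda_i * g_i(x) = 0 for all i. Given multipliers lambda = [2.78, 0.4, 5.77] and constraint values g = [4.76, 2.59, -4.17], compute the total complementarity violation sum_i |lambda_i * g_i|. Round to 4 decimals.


KKT complementary slackness check:
lambda_1 * g_1 = 2.78 * 4.76 = 13.2328
lambda_2 * g_2 = 0.4 * 2.59 = 1.036
lambda_3 * g_3 = 5.77 * -4.17 = -24.0609
Total violation = 13.2328 + 1.036 + 24.0609 = 38.3297


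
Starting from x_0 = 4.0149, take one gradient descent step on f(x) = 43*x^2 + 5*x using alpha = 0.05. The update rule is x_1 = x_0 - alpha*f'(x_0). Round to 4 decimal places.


We compute the gradient at x_0 and apply the update.
f'(x) = 86*x + 5
f'(4.0149) = 86*4.0149 + 5 = 350.2814
x_1 = 4.0149 - 0.05*350.2814 = -13.4992


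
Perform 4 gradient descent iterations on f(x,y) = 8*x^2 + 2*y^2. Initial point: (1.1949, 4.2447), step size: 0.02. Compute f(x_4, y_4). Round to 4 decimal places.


Gradient descent on f(x,y) = 8*x^2 + 2*y^2.
Starting point: (1.1949, 4.2447), alpha = 0.02
Step 1: grad_x = 2*8*1.1949 = 19.1184, grad_y = 2*2*4.2447 = 16.9788
  x_1 = 1.1949 - 0.02*19.1184 = 0.8125
  y_1 = 4.2447 - 0.02*16.9788 = 3.9051
Step 2: grad_x = 2*8*0.8125 = 13.0005, grad_y = 2*2*3.9051 = 15.6205
  x_2 = 0.8125 - 0.02*13.0005 = 0.5525
  y_2 = 3.9051 - 0.02*15.6205 = 3.5927
Step 3: grad_x = 2*8*0.5525 = 8.8403, grad_y = 2*2*3.5927 = 14.3709
  x_3 = 0.5525 - 0.02*8.8403 = 0.3757
  y_3 = 3.5927 - 0.02*14.3709 = 3.3053
Step 4: grad_x = 2*8*0.3757 = 6.0114, grad_y = 2*2*3.3053 = 13.2212
  x_4 = 0.3757 - 0.02*6.0114 = 0.2555
  y_4 = 3.3053 - 0.02*13.2212 = 3.0409
f(0.2555, 3.0409) = 8*0.2555^2 + 2*3.0409^2 = 19.016


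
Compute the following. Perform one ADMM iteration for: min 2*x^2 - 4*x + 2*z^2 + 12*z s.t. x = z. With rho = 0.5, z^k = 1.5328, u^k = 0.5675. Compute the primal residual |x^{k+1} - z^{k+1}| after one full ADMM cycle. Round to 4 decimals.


ADMM iteration with rho = 0.5, z^k = 1.5328, u^k = 0.5675
Step 1: x-update.
Minimize 2*x^2 - 4*x + (0.5/2)*(x - 1.5328 + 0.5675)^2
FOC: (2*2 + 0.5)*x = 4 + 0.5*(1.5328 - 0.5675)
x^{k+1} = 0.9961
Step 2: z-update.
Minimize 2*z^2 + 12*z + (0.5/2)*(0.9961 - z + 0.5675)^2
FOC: (2*2 + 0.5)*z = -12 + 0.5*(0.9961 + 0.5675)
z^{k+1} = -2.4929
Step 3: u-update.
u^{k+1} = 0.5675 + 0.9961 + 2.4929 = 4.0566
Step 4: Primal residual = |0.9961 + 2.4929| = 3.4891


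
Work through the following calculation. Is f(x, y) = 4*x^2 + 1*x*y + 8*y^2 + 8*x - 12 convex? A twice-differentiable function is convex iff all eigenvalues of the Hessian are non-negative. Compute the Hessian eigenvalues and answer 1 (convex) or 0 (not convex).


The Hessian of f(x,y) = 4*x^2 + 1*x*y + 8*y^2 + 8*x - 12 is:
H = [[8, 1], [1, 16]]
Trace = 8 + 16 = 24
Determinant = 8*16 - (1)^2 = 127
Discriminant = (24)^2 - 4*127 = 68.0
Eigenvalues: lambda_1 = 7.8769, lambda_2 = 16.1231
The function is convex.

1


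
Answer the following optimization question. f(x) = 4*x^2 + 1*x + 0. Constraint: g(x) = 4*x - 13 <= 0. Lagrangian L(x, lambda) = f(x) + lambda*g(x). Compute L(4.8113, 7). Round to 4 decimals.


Step 1: Evaluate f(x).
f(4.8113) = 4*4.8113^2 + 1*4.8113 + 0 = 97.4057
Step 2: Evaluate g(x).
g(4.8113) = 4*4.8113 - 13 = 6.2452
Step 3: Compute Lagrangian.
L = 97.4057 + 7*6.2452 = 141.1221


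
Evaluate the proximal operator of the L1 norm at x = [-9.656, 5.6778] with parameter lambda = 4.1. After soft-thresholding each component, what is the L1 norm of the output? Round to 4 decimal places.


Soft-thresholding with lambda = 4.1:
prox(-9.656) = sign(-9.656)*max(|-9.656| - 4.1, 0) = -5.556
prox(5.6778) = sign(5.6778)*max(|5.6778| - 4.1, 0) = 1.5778
prox(x) = [-5.556, 1.5778]
||prox(x)||_1 = 5.556 + 1.5778 = 7.1338


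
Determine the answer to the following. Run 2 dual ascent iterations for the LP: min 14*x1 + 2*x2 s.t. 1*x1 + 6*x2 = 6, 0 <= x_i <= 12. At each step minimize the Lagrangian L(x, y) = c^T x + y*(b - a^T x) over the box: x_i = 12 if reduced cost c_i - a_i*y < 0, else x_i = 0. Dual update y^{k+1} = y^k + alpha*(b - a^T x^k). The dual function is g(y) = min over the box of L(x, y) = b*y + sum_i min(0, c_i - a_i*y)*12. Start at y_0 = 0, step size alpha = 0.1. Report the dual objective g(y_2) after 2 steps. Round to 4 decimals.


Dual ascent for LP: min 14*x1 + 2*x2, 1*x1 + 6*x2 = 6, 0 <= x_i <= 12
Step 1: y^k = 0.0, reduced costs: (14.0, 2.0)
  x^k = (0.0, 0.0), subgradient = b - a^T x = 6.0
  y^{k+1} = 0.0 + 0.1*6.0 = 0.6
Step 2: y^k = 0.6, reduced costs: (13.4, -1.6)
  x^k = (0.0, 12.0), subgradient = b - a^T x = -66.0
  y^{k+1} = 0.6 + 0.1*-66.0 = -6.0
Dual objective at y_2 = -6.0: reduced costs (20.0, 38.0), box minimizer x = (0.0, 0.0)
g(y_2) = b*y + (c1 - a1*y)*x1 + (c2 - a2*y)*x2 = 6*(-6.0) + 20.0*0.0 + 38.0*0.0 = -36.0 + 0.0 + 0.0 = -36.0


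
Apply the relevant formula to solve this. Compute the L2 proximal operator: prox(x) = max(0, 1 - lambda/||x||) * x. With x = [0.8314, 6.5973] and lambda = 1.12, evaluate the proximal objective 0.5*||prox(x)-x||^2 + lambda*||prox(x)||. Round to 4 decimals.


Step 1: Compute ||x||.
||x|| = 6.6495
Step 2: Compute scaling factor.
scale = max(0, 1 - 1.12/6.6495) = 0.8316
Step 3: prox(x) = [0.6914, 5.4861]
||prox(x)|| = 5.5295
Step 4: Proximal objective.
0.5*||prox-x||^2 = 0.6272
lambda*||prox|| = 6.193
Total = 6.8202


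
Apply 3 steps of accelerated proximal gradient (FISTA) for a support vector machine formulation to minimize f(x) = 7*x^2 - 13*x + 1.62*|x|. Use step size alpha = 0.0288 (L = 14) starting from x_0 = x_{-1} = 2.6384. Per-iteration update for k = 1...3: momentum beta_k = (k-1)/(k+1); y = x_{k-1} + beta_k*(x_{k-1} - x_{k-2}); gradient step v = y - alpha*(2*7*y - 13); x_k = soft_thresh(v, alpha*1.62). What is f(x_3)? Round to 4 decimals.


FISTA on f(x) = 7*x^2 - 13*x + 1.62*|x|
L = 14, alpha = 0.0288
Iteration 1: beta = 0.0, y = 2.6384 + 0.0*(2.6384 - 2.6384) = 2.6384
  grad(y) = 23.9376, v = y - alpha*grad = 1.949
  prox(v) = soft_thresh(1.949, 0.0467) = 1.9023
Iteration 2: beta = 0.3333, y = 1.9023 + 0.3333*(1.9023 - 2.6384) = 1.657
  grad(y) = 10.1978, v = y - alpha*grad = 1.3633
  prox(v) = soft_thresh(1.3633, 0.0467) = 1.3166
Iteration 3: beta = 0.5, y = 1.3166 + 0.5*(1.3166 - 1.9023) = 1.0238
  grad(y) = 1.3329, v = y - alpha*grad = 0.9854
  prox(v) = soft_thresh(0.9854, 0.0467) = 0.9387
f(x_3) = 7*0.9387^2 - 13*0.9387 + 1.62*|0.9387| = -4.5142


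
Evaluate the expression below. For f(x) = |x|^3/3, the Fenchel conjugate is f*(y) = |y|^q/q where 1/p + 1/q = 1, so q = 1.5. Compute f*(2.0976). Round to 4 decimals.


The conjugate exponent q satisfies 1/p + 1/q = 1.
p = 3, so q = 3/(3 - 1) = 1.5
|y|^q = 2.0976^1.5 = 3.038
f*(2.0976) = 3.038 / 1.5 = 2.0253


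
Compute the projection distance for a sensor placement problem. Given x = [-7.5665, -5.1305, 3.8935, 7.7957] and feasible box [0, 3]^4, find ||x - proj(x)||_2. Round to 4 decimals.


Project each component onto [0, 3].
clip(-7.5665) = 0.0, clip(-5.1305) = 0.0, clip(3.8935) = 3.0, clip(7.7957) = 3.0
Projection = [0.0, 0.0, 3.0, 3.0]
Squared diffs: [57.2519, 26.322, 0.7983, 22.9987]
Distance = sqrt(107.3709) = 10.362


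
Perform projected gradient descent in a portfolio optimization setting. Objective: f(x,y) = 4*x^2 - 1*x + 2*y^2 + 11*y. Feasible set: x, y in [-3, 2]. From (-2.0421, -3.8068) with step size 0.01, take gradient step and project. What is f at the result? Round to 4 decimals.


Step 1: Compute gradient at (-2.0421, -3.8068).
grad_x = 2*4*-2.0421 - 1 = -17.3368
grad_y = 2*2*-3.8068 + 11 = -4.2272
Step 2: Gradient step.
x_raw = -2.0421 - 0.01*-17.3368 = -1.8687
y_raw = -3.8068 - 0.01*-4.2272 = -3.7645
Step 3: Project onto [-3, 2].
x_proj = clip(-1.8687) = -1.8687
y_proj = clip(-3.7645) = -3.0
Step 4: Evaluate f.
f(-1.8687, -3.0) = 0.8374


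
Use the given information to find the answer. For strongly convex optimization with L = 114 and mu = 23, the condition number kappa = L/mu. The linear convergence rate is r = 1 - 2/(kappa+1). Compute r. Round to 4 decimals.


Step 1: Compute the condition number.
kappa = L/mu = 114/23 = 4.9565
Step 2: Compute the convergence rate.
r = 1 - 2/(kappa + 1) = 1 - 2*mu/(L + mu) = (L - mu)/(L + mu) = 91/137 = 0.6642


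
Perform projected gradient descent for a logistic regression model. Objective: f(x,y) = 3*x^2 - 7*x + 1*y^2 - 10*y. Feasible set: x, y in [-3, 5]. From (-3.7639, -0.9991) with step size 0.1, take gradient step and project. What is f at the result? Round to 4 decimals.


Step 1: Compute gradient at (-3.7639, -0.9991).
grad_x = 2*3*-3.7639 - 7 = -29.5834
grad_y = 2*1*-0.9991 - 10 = -11.9982
Step 2: Gradient step.
x_raw = -3.7639 - 0.1*-29.5834 = -0.8056
y_raw = -0.9991 - 0.1*-11.9982 = 0.2007
Step 3: Project onto [-3, 5].
x_proj = clip(-0.8056) = -0.8056
y_proj = clip(0.2007) = 0.2007
Step 4: Evaluate f.
f(-0.8056, 0.2007) = 5.6188


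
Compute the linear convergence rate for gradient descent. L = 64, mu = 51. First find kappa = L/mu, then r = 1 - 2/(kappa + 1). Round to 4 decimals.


Step 1: Compute the condition number.
kappa = L/mu = 64/51 = 1.2549
Step 2: Compute the convergence rate.
r = 1 - 2/(kappa + 1) = 1 - 2*mu/(L + mu) = (L - mu)/(L + mu) = 13/115 = 0.113


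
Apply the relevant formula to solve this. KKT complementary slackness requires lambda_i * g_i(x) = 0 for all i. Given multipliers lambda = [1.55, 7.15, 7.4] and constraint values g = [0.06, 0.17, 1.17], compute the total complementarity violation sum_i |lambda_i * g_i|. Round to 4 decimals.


KKT complementary slackness check:
lambda_1 * g_1 = 1.55 * 0.06 = 0.093
lambda_2 * g_2 = 7.15 * 0.17 = 1.2155
lambda_3 * g_3 = 7.4 * 1.17 = 8.658
Total violation = 0.093 + 1.2155 + 8.658 = 9.9665


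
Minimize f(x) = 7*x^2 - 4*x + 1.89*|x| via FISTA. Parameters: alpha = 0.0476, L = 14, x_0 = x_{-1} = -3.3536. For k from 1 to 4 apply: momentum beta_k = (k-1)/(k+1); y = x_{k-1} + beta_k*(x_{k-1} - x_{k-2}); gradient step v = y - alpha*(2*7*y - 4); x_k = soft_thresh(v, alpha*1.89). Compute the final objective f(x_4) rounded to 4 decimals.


FISTA on f(x) = 7*x^2 - 4*x + 1.89*|x|
L = 14, alpha = 0.0476
Iteration 1: beta = 0.0, y = -3.3536 + 0.0*(-3.3536 + 3.3536) = -3.3536
  grad(y) = -50.9504, v = y - alpha*grad = -0.9284
  prox(v) = soft_thresh(-0.9284, 0.09) = -0.8384
Iteration 2: beta = 0.3333, y = -0.8384 + 0.3333*(-0.8384 + 3.3536) = 0.0
  grad(y) = -3.9999, v = y - alpha*grad = 0.1904
  prox(v) = soft_thresh(0.1904, 0.09) = 0.1004
Iteration 3: beta = 0.5, y = 0.1004 + 0.5*(0.1004 + 0.8384) = 0.5699
  grad(y) = 3.978, v = y - alpha*grad = 0.3805
  prox(v) = soft_thresh(0.3805, 0.09) = 0.2905
Iteration 4: beta = 0.6, y = 0.2905 + 0.6*(0.2905 - 0.1004) = 0.4046
  grad(y) = 1.6644, v = y - alpha*grad = 0.3254
  prox(v) = soft_thresh(0.3254, 0.09) = 0.2354
f(x_4) = 7*0.2354^2 - 4*0.2354 + 1.89*|0.2354| = -0.1088


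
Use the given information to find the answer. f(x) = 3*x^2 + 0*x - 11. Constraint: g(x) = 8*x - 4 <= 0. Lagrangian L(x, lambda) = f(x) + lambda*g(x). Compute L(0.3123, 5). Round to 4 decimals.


Step 1: Evaluate f(x).
f(0.3123) = 3*0.3123^2 + 0*0.3123 - 11 = -10.7074
Step 2: Evaluate g(x).
g(0.3123) = 8*0.3123 - 4 = -1.5016
Step 3: Compute Lagrangian.
L = -10.7074 + 5*-1.5016 = -18.2154


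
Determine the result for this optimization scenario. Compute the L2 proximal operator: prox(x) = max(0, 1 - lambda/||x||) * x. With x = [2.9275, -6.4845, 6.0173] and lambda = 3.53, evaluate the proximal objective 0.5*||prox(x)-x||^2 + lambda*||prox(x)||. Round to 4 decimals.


Step 1: Compute ||x||.
||x|| = 9.3181
Step 2: Compute scaling factor.
scale = max(0, 1 - 3.53/9.3181) = 0.6212
Step 3: prox(x) = [1.8185, -4.028, 3.7377]
||prox(x)|| = 5.7881
Step 4: Proximal objective.
0.5*||prox-x||^2 = 6.2305
lambda*||prox|| = 20.432
Total = 26.6624


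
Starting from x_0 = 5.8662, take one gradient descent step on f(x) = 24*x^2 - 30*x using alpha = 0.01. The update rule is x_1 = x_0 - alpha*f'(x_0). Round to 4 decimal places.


We compute the gradient at x_0 and apply the update.
f'(x) = 48*x - 30
f'(5.8662) = 48*5.8662 - 30 = 251.5776
x_1 = 5.8662 - 0.01*251.5776 = 3.3504


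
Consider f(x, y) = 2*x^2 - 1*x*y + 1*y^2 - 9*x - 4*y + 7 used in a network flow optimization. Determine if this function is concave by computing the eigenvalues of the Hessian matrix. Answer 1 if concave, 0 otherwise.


The Hessian of f(x,y) = 2*x^2 - 1*x*y + 1*y^2 - 9*x - 4*y + 7 is:
H = [[4, -1], [-1, 2]]
Trace = 4 + 2 = 6
Determinant = 4*2 - (-1)^2 = 7
Discriminant = (6)^2 - 4*7 = 8.0
Eigenvalues: lambda_1 = 1.5858, lambda_2 = 4.4142
The function is not concave.

0


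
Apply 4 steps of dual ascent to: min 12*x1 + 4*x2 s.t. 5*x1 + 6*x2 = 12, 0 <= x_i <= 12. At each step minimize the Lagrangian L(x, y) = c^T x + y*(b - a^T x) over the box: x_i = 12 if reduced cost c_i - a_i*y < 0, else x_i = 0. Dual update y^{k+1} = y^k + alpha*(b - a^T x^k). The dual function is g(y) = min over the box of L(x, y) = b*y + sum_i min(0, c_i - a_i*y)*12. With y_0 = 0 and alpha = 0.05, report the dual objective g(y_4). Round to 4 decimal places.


Dual ascent for LP: min 12*x1 + 4*x2, 5*x1 + 6*x2 = 12, 0 <= x_i <= 12
Step 1: y^k = 0.0, reduced costs: (12.0, 4.0)
  x^k = (0.0, 0.0), subgradient = b - a^T x = 12.0
  y^{k+1} = 0.0 + 0.05*12.0 = 0.6
Step 2: y^k = 0.6, reduced costs: (9.0, 0.4)
  x^k = (0.0, 0.0), subgradient = b - a^T x = 12.0
  y^{k+1} = 0.6 + 0.05*12.0 = 1.2
Step 3: y^k = 1.2, reduced costs: (6.0, -3.2)
  x^k = (0.0, 12.0), subgradient = b - a^T x = -60.0
  y^{k+1} = 1.2 + 0.05*-60.0 = -1.8
Step 4: y^k = -1.8, reduced costs: (21.0, 14.8)
  x^k = (0.0, 0.0), subgradient = b - a^T x = 12.0
  y^{k+1} = -1.8 + 0.05*12.0 = -1.2
Dual objective at y_4 = -1.2: reduced costs (18.0, 11.2), box minimizer x = (0.0, 0.0)
g(y_4) = b*y + (c1 - a1*y)*x1 + (c2 - a2*y)*x2 = 12*(-1.2) + 18.0*0.0 + 11.2*0.0 = -14.4 + 0.0 + 0.0 = -14.4


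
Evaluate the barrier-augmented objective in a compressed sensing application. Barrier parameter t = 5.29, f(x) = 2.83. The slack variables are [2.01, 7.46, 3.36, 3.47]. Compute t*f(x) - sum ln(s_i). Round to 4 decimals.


Step 1: Compute log-barrier.
ln values: [0.6981, 2.0096, 1.2119, 1.2442]
phi = -(0.6981 + 2.0096 + 1.2119 + 1.2442) = -5.1638
Step 2: Compute augmented objective.
t*f(x) = 5.29*2.83 = 14.9707
Total = 14.9707 - 5.1638 = 9.8069


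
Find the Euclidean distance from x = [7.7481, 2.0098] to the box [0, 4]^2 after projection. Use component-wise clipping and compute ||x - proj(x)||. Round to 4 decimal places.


Project each component onto [0, 4].
clip(7.7481) = 4.0, clip(2.0098) = 2.0098
Projection = [4.0, 2.0098]
Squared diffs: [14.0483, 0.0]
Distance = sqrt(14.0483) = 3.7481


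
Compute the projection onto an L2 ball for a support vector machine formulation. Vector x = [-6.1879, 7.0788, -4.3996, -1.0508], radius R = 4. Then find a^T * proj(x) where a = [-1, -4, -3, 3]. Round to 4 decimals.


Step 1: Compute ||x|| (intermediates to 6 decimals).
||x|| = sqrt((-6.1879)^2 + 7.0788^2 + (-4.3996)^2 + (-1.0508)^2) = 10.433608
Step 2: Project.
Since ||x|| > R, scale = R/||x|| = 4/10.433608 = 0.383376, proj(x) = scale * x
proj(x) = [-2.372292, 2.713842, -1.686701, -0.402852]
Step 3: Dot product.
a^T * proj(x) = -1*(-2.372292) - 4*2.713842 - 3*(-1.686701) + 3*(-0.402852) = -4.6315


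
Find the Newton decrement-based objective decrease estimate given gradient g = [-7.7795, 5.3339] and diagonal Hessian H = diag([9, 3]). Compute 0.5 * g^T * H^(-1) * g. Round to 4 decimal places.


Step 1: H is diagonal, so H^(-1) * g = [-0.8644, 1.778].
Step 2: g^T H^(-1) g = sum_i g_i^2 / H_ii
  = (-7.7795)^2/9 + (5.3339)^2/3
  = 6.7245 + 9.4835 = 16.208
Step 3: Objective decrease = 0.5 * g^T H^(-1) g = 8.104


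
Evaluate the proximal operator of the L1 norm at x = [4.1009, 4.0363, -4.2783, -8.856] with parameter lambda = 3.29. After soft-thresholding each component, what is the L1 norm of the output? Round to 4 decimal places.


Soft-thresholding with lambda = 3.29:
prox(4.1009) = sign(4.1009)*max(|4.1009| - 3.29, 0) = 0.8109
prox(4.0363) = sign(4.0363)*max(|4.0363| - 3.29, 0) = 0.7463
prox(-4.2783) = sign(-4.2783)*max(|-4.2783| - 3.29, 0) = -0.9883
prox(-8.856) = sign(-8.856)*max(|-8.856| - 3.29, 0) = -5.566
prox(x) = [0.8109, 0.7463, -0.9883, -5.566]
||prox(x)||_1 = 0.8109 + 0.7463 + 0.9883 + 5.566 = 8.1115


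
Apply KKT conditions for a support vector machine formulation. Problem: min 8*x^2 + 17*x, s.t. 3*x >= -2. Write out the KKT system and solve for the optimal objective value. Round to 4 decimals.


Step 1: Try lambda = 0 (constraint inactive).
x_unc = -17/(2*8) = -1.0625
Check: 3*-1.0625 = -3.1875 < -2 -- violated!
Step 2: Constraint must be active: 3*x = -2
x* = -2/3 = -0.6667 (rounded; the exact value -2/3 is used below)
lambda = (2*8*(-2/3) + 17)/3 = 2.1111
Step 3: Compute optimal value.
f(x*) = 8*(-2/3)^2 + 17*(-2/3) = -7.7778


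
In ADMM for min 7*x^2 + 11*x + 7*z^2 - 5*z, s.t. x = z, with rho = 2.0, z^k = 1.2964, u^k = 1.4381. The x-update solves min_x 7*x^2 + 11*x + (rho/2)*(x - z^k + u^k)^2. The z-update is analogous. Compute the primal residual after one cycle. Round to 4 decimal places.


ADMM iteration with rho = 2.0, z^k = 1.2964, u^k = 1.4381
Step 1: x-update.
Minimize 7*x^2 + 11*x + (2.0/2)*(x - 1.2964 + 1.4381)^2
FOC: (2*7 + 2.0)*x = -11 + 2.0*(1.2964 - 1.4381)
x^{k+1} = -0.7052
Step 2: z-update.
Minimize 7*z^2 - 5*z + (2.0/2)*(-0.7052 - z + 1.4381)^2
FOC: (2*7 + 2.0)*z = 5 + 2.0*(-0.7052 + 1.4381)
z^{k+1} = 0.4041
Step 3: u-update.
u^{k+1} = 1.4381 - 0.7052 - 0.4041 = 0.3288
Step 4: Primal residual = |-0.7052 - 0.4041| = 1.1093


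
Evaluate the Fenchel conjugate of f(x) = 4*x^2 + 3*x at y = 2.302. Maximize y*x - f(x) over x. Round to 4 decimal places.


f*(y) = sup_x {y*x - a*x^2 - b*x} = sup_x {(y-b)*x - a*x^2}
FOC: (y - b) - 2a*x = 0 => x* = (y - b)/(2a)
x* = (2.302 - 3)/(2*4) = -0.0873
f*(2.302) = (y-b)^2/(4a) = (2.302 - 3)^2/(4*4)
= 0.4872/16 = 0.0305


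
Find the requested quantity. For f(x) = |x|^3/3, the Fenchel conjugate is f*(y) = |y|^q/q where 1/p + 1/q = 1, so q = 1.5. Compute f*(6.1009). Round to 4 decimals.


The conjugate exponent q satisfies 1/p + 1/q = 1.
p = 3, so q = 3/(3 - 1) = 1.5
|y|^q = 6.1009^1.5 = 15.0692
f*(6.1009) = 15.0692 / 1.5 = 10.0461


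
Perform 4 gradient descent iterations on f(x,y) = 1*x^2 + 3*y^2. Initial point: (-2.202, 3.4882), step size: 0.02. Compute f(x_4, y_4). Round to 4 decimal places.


Gradient descent on f(x,y) = 1*x^2 + 3*y^2.
Starting point: (-2.202, 3.4882), alpha = 0.02
Step 1: grad_x = 2*1*-2.202 = -4.404, grad_y = 2*3*3.4882 = 20.9292
  x_1 = -2.202 - 0.02*-4.404 = -2.1139
  y_1 = 3.4882 - 0.02*20.9292 = 3.0696
Step 2: grad_x = 2*1*-2.1139 = -4.2278, grad_y = 2*3*3.0696 = 18.4177
  x_2 = -2.1139 - 0.02*-4.2278 = -2.0294
  y_2 = 3.0696 - 0.02*18.4177 = 2.7013
Step 3: grad_x = 2*1*-2.0294 = -4.0587, grad_y = 2*3*2.7013 = 16.2076
  x_3 = -2.0294 - 0.02*-4.0587 = -1.9482
  y_3 = 2.7013 - 0.02*16.2076 = 2.3771
Step 4: grad_x = 2*1*-1.9482 = -3.8964, grad_y = 2*3*2.3771 = 14.2627
  x_4 = -1.9482 - 0.02*-3.8964 = -1.8703
  y_4 = 2.3771 - 0.02*14.2627 = 2.0919
f(-1.8703, 2.0919) = 1*(-1.8703)^2 + 3*2.0919^2 = 16.6255


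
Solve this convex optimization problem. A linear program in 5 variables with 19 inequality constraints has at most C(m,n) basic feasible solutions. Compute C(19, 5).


Each vertex corresponds to some choice of n active constraints out of m, so the number of vertices is at most C(m, n) = m! / (n!(m-n)!).
m = 19, n = 5
Numerator: 19 * 18 * 17 * 16 * 15
Denominator: 5! = 120
C(19, 5) = 11628


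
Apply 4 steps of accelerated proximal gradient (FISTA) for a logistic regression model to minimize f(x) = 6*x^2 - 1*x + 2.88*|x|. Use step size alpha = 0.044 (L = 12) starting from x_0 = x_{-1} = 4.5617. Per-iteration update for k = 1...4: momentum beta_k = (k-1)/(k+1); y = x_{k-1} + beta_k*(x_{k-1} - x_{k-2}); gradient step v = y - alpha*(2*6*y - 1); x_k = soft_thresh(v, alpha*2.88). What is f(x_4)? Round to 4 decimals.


FISTA on f(x) = 6*x^2 - 1*x + 2.88*|x|
L = 12, alpha = 0.044
Iteration 1: beta = 0.0, y = 4.5617 + 0.0*(4.5617 - 4.5617) = 4.5617
  grad(y) = 53.7404, v = y - alpha*grad = 2.1971
  prox(v) = soft_thresh(2.1971, 0.1267) = 2.0704
Iteration 2: beta = 0.3333, y = 2.0704 + 0.3333*(2.0704 - 4.5617) = 1.24
  grad(y) = 13.8796, v = y - alpha*grad = 0.6293
  prox(v) = soft_thresh(0.6293, 0.1267) = 0.5025
Iteration 3: beta = 0.5, y = 0.5025 + 0.5*(0.5025 - 2.0704) = -0.2814
  grad(y) = -4.3766, v = y - alpha*grad = -0.0888
  prox(v) = soft_thresh(-0.0888, 0.1267) = 0.0
Iteration 4: beta = 0.6, y = 0.0 + 0.6*(0.0 - 0.5025) = -0.3015
  grad(y) = -4.6183, v = y - alpha*grad = -0.0983
  prox(v) = soft_thresh(-0.0983, 0.1267) = 0.0
f(x_4) = 6*0.0^2 - 1*0.0 + 2.88*|0.0| = 0.0


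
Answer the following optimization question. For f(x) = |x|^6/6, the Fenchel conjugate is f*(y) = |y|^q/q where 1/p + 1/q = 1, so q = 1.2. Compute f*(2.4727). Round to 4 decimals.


The conjugate exponent q satisfies 1/p + 1/q = 1.
p = 6, so q = 6/(6 - 1) = 1.2
|y|^q = 2.4727^1.2 = 2.9635
f*(2.4727) = 2.9635 / 1.2 = 2.4696


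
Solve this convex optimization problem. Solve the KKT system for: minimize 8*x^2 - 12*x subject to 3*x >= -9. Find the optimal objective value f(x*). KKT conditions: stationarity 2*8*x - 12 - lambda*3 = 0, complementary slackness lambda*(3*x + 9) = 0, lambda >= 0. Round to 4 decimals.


Step 1: Try lambda = 0 (constraint inactive).
Stationarity: 2*8*x - 12 = 0
x* = 12/(2*8) = 0.75
Check constraint: 3*0.75 = 2.25 >= -9 -- satisfied.
Step 2: Compute optimal value.
f(x*) = 8*0.75^2 - 12*0.75 = -4.5


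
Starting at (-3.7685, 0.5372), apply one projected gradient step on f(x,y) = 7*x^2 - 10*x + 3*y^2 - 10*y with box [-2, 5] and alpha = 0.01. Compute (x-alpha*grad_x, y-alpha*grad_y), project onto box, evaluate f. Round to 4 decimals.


Step 1: Compute gradient at (-3.7685, 0.5372).
grad_x = 2*7*-3.7685 - 10 = -62.759
grad_y = 2*3*0.5372 - 10 = -6.7768
Step 2: Gradient step.
x_raw = -3.7685 - 0.01*-62.759 = -3.1409
y_raw = 0.5372 - 0.01*-6.7768 = 0.605
Step 3: Project onto [-2, 5].
x_proj = clip(-3.1409) = -2.0
y_proj = clip(0.605) = 0.605
Step 4: Evaluate f.
f(-2.0, 0.605) = 43.0483


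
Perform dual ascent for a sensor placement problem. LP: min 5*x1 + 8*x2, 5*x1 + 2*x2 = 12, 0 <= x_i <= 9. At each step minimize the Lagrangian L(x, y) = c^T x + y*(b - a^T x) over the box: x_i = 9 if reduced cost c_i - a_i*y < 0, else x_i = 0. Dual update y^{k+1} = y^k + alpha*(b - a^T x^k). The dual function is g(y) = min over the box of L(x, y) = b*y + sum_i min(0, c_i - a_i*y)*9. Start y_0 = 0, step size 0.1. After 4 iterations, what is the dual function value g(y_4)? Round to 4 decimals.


Dual ascent for LP: min 5*x1 + 8*x2, 5*x1 + 2*x2 = 12, 0 <= x_i <= 9
Step 1: y^k = 0.0, reduced costs: (5.0, 8.0)
  x^k = (0.0, 0.0), subgradient = b - a^T x = 12.0
  y^{k+1} = 0.0 + 0.1*12.0 = 1.2
Step 2: y^k = 1.2, reduced costs: (-1.0, 5.6)
  x^k = (9.0, 0.0), subgradient = b - a^T x = -33.0
  y^{k+1} = 1.2 + 0.1*-33.0 = -2.1
Step 3: y^k = -2.1, reduced costs: (15.5, 12.2)
  x^k = (0.0, 0.0), subgradient = b - a^T x = 12.0
  y^{k+1} = -2.1 + 0.1*12.0 = -0.9
Step 4: y^k = -0.9, reduced costs: (9.5, 9.8)
  x^k = (0.0, 0.0), subgradient = b - a^T x = 12.0
  y^{k+1} = -0.9 + 0.1*12.0 = 0.3
Dual objective at y_4 = 0.3: reduced costs (3.5, 7.4), box minimizer x = (0.0, 0.0)
g(y_4) = b*y + (c1 - a1*y)*x1 + (c2 - a2*y)*x2 = 12*0.3 + 3.5*0.0 + 7.4*0.0 = 3.6 + 0.0 + 0.0 = 3.6
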